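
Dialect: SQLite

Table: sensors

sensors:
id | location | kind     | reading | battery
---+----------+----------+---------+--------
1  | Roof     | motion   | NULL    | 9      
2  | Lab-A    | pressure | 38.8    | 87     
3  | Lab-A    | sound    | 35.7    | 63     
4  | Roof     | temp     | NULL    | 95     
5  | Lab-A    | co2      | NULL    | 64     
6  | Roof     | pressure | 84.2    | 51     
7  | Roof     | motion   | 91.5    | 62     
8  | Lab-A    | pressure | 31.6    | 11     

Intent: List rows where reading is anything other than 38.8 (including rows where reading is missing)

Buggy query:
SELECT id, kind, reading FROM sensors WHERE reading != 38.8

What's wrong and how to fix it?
Bug: Inequality against NULL is unknown, not true; rows with NULL are dropped

Fix: Handle NULL separately with IS NULL alongside the inequality

Corrected query:
SELECT id, kind, reading FROM sensors WHERE reading != 38.8 OR reading IS NULL

Result:
id | kind     | reading
---+----------+--------
1  | motion   | NULL   
3  | sound    | 35.7   
4  | temp     | NULL   
5  | co2      | NULL   
6  | pressure | 84.2   
7  | motion   | 91.5   
8  | pressure | 31.6   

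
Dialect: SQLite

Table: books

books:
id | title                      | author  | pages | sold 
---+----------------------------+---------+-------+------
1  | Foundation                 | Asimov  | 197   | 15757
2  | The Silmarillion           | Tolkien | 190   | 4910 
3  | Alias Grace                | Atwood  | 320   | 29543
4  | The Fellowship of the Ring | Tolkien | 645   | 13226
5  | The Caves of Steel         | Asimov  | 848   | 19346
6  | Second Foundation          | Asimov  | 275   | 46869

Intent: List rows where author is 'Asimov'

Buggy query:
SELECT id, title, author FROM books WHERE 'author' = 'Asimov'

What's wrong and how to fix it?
Bug: 'author' in single quotes is a string literal, not the column; the comparison is literal-vs-literal and never true

Fix: Remove the quotes around the column name (or use double quotes for an identifier)

Corrected query:
SELECT id, title, author FROM books WHERE author = 'Asimov'

Result:
id | title              | author
---+--------------------+-------
1  | Foundation         | Asimov
5  | The Caves of Steel | Asimov
6  | Second Foundation  | Asimov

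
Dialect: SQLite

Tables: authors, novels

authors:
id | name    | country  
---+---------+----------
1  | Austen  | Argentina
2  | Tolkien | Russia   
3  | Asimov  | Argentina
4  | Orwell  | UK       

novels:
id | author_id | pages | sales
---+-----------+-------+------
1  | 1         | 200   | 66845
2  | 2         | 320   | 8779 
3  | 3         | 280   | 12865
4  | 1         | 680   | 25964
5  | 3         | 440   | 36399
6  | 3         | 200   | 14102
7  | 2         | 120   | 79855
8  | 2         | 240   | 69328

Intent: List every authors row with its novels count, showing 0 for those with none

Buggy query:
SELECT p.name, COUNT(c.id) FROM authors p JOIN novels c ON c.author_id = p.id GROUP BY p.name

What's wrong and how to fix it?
Bug: An inner join excludes parents with zero children

Fix: Switch to LEFT JOIN to retain unmatched parent rows

Corrected query:
SELECT p.name, COUNT(c.id) FROM authors p LEFT JOIN novels c ON c.author_id = p.id GROUP BY p.name

Result:
name    | COUNT(c.id)
--------+------------
Asimov  | 3          
Austen  | 2          
Orwell  | 0          
Tolkien | 3          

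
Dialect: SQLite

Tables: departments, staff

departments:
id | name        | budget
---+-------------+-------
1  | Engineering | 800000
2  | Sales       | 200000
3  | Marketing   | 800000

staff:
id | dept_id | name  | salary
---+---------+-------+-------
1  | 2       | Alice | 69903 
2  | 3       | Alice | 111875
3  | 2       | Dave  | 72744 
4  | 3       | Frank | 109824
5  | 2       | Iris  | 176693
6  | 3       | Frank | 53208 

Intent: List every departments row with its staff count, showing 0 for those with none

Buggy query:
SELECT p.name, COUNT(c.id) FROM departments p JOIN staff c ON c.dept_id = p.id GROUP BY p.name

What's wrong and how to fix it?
Bug: An inner join excludes parents with zero children

Fix: Use LEFT JOIN so parents without children still appear (COUNT(c.id) gives 0)

Corrected query:
SELECT p.name, COUNT(c.id) FROM departments p LEFT JOIN staff c ON c.dept_id = p.id GROUP BY p.name

Result:
name        | COUNT(c.id)
------------+------------
Engineering | 0          
Marketing   | 3          
Sales       | 3          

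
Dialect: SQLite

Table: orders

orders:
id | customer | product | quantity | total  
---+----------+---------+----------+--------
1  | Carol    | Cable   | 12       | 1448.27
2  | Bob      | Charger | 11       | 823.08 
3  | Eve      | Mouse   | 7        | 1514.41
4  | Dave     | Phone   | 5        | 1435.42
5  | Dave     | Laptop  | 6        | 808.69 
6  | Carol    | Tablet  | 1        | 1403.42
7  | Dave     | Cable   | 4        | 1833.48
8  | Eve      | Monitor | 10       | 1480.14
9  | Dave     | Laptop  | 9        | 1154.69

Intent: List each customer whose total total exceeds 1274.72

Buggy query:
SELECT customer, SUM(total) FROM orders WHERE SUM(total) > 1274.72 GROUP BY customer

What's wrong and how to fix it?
Bug: SUM(total) is an aggregate, but WHERE filters rows before aggregation

Fix: Use HAVING (which filters groups after aggregation) instead of WHERE

Corrected query:
SELECT customer, SUM(total) FROM orders GROUP BY customer HAVING SUM(total) > 1274.72

Result:
customer | SUM(total)
---------+-----------
Carol    | 2851.69   
Dave     | 5232.28   
Eve      | 2994.55   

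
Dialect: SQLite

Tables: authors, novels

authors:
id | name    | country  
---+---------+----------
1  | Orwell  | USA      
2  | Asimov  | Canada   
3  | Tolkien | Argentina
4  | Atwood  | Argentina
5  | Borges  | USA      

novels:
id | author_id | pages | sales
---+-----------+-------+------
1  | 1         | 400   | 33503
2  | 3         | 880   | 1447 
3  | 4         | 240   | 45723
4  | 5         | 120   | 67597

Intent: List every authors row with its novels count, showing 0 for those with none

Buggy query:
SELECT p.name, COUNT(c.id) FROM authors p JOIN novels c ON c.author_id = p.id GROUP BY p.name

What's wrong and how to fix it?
Bug: An inner join excludes parents with zero children

Fix: Switch to LEFT JOIN to retain unmatched parent rows

Corrected query:
SELECT p.name, COUNT(c.id) FROM authors p LEFT JOIN novels c ON c.author_id = p.id GROUP BY p.name

Result:
name    | COUNT(c.id)
--------+------------
Asimov  | 0          
Atwood  | 1          
Borges  | 1          
Orwell  | 1          
Tolkien | 1          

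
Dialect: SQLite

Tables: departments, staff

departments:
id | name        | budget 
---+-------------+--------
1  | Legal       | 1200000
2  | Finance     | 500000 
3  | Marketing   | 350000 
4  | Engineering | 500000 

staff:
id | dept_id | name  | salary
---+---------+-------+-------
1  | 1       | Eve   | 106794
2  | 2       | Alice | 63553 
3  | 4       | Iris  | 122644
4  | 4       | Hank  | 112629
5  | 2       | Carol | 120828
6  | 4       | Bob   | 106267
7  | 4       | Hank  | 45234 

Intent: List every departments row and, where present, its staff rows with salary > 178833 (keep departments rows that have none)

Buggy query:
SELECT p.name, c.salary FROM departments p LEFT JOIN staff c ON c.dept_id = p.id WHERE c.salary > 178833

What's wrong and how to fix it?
Bug: Filtering c.salary in WHERE discards the NULL rows produced by LEFT JOIN, turning it into an inner join

Fix: Move the right-table condition into the ON clause so unmatched parents are kept

Corrected query:
SELECT p.name, c.salary FROM departments p LEFT JOIN staff c ON c.dept_id = p.id AND c.salary > 178833

Result:
name        | salary
------------+-------
Legal       | NULL  
Finance     | NULL  
Marketing   | NULL  
Engineering | NULL  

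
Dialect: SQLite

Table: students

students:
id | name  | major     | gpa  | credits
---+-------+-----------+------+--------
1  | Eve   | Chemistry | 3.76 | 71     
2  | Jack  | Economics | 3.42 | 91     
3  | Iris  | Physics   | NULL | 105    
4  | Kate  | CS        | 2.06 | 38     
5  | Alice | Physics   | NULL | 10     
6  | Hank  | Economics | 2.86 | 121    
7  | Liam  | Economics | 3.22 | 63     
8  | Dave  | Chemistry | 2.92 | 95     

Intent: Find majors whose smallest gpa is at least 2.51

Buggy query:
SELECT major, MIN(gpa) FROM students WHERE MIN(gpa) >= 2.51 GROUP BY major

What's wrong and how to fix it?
Bug: MIN() in WHERE is a misuse of aggregate

Fix: Use HAVING for the per-group MIN condition

Corrected query:
SELECT major, MIN(gpa) FROM students GROUP BY major HAVING MIN(gpa) >= 2.51

Result:
major     | MIN(gpa)
----------+---------
Chemistry | 2.92    
Economics | 2.86    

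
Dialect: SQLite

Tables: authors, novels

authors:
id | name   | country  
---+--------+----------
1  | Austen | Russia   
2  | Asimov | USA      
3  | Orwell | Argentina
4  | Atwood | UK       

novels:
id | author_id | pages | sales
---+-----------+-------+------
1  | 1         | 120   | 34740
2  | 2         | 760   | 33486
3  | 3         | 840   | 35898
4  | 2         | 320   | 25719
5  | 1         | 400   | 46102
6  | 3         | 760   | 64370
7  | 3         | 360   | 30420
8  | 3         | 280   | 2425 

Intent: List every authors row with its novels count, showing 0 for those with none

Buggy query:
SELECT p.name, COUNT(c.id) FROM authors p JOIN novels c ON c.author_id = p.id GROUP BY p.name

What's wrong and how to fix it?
Bug: INNER JOIN drops authors rows that have no matching novels rows

Fix: Use LEFT JOIN so parents without children still appear (COUNT(c.id) gives 0)

Corrected query:
SELECT p.name, COUNT(c.id) FROM authors p LEFT JOIN novels c ON c.author_id = p.id GROUP BY p.name

Result:
name   | COUNT(c.id)
-------+------------
Asimov | 2          
Atwood | 0          
Austen | 2          
Orwell | 4          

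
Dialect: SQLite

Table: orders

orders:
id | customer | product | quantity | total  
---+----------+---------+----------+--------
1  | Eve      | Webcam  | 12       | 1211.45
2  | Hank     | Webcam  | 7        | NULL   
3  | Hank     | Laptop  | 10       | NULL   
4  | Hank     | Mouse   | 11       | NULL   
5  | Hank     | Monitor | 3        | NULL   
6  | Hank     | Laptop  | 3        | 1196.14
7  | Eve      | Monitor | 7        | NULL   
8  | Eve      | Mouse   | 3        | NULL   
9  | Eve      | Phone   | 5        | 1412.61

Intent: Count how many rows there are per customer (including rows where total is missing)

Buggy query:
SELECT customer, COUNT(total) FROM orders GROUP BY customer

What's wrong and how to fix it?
Bug: COUNT(total) skips NULLs, so groups with missing total are undercounted

Fix: Replace COUNT(total) with COUNT(*)

Corrected query:
SELECT customer, COUNT(*) FROM orders GROUP BY customer

Result:
customer | COUNT(*)
---------+---------
Eve      | 4       
Hank     | 5       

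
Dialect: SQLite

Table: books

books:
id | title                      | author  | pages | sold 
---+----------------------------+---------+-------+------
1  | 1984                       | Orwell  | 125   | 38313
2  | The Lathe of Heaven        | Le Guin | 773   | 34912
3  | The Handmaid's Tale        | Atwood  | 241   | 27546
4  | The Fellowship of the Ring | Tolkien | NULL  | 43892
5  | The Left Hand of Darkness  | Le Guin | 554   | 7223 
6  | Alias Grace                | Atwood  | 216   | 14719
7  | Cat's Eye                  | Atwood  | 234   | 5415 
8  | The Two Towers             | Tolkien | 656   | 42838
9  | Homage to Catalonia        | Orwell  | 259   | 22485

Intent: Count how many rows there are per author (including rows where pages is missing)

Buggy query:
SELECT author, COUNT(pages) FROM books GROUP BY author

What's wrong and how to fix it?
Bug: COUNT(column) counts non-NULL values only; rows with NULL pages aren't counted

Fix: Replace COUNT(pages) with COUNT(*)

Corrected query:
SELECT author, COUNT(*) FROM books GROUP BY author

Result:
author  | COUNT(*)
--------+---------
Atwood  | 3       
Le Guin | 2       
Orwell  | 2       
Tolkien | 2       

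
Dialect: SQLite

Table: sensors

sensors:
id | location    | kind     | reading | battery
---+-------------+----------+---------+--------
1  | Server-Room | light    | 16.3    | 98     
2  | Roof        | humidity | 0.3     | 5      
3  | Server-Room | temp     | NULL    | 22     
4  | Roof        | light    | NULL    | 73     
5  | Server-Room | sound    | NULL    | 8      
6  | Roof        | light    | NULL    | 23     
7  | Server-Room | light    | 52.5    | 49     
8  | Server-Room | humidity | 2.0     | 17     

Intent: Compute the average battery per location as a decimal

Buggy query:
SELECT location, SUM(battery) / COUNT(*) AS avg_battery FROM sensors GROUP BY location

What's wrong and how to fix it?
Bug: Both operands are integers, so '/' performs integer division and truncates

Fix: Multiply by 1.0 (or CAST to REAL) to force floating-point division

Corrected query:
SELECT location, SUM(battery) * 1.0 / COUNT(*) AS avg_battery FROM sensors GROUP BY location

Result:
location    | avg_battery
------------+------------
Roof        | 33.666667  
Server-Room | 38.8       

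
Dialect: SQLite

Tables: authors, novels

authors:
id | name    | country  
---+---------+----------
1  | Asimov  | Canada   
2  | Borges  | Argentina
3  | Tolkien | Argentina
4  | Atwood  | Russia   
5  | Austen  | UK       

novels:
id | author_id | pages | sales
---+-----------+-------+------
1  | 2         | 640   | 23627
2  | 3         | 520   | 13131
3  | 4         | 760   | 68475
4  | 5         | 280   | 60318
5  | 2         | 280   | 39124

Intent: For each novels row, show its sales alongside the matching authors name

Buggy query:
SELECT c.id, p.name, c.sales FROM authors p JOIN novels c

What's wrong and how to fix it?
Bug: JOIN with no ON clause produces a cartesian product; every novels row pairs with every authors row

Fix: Specify the join condition linking the foreign key to the parent id

Corrected query:
SELECT c.id, p.name, c.sales FROM authors p JOIN novels c ON c.author_id = p.id

Result:
id | name    | sales
---+---------+------
1  | Borges  | 23627
2  | Tolkien | 13131
3  | Atwood  | 68475
4  | Austen  | 60318
5  | Borges  | 39124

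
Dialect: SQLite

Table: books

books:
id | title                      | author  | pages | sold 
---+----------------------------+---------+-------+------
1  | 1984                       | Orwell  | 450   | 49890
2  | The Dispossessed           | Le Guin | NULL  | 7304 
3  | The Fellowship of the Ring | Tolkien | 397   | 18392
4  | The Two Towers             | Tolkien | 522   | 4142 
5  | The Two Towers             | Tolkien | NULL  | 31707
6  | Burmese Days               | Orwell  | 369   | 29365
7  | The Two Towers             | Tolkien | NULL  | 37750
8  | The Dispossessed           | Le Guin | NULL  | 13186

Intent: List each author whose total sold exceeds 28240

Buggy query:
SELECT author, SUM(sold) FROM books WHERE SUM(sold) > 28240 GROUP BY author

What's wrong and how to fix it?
Bug: SUM(sold) is an aggregate, but WHERE filters rows before aggregation

Fix: Move the aggregate condition to a HAVING clause

Corrected query:
SELECT author, SUM(sold) FROM books GROUP BY author HAVING SUM(sold) > 28240

Result:
author  | SUM(sold)
--------+----------
Orwell  | 79255    
Tolkien | 91991    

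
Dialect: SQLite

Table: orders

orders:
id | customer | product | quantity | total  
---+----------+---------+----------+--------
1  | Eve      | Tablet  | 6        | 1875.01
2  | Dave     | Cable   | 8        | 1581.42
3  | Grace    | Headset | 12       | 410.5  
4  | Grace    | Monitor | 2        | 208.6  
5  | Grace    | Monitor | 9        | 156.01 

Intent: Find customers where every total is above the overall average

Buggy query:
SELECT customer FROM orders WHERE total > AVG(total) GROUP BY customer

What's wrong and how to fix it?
Bug: WHERE evaluates per row before aggregation, so AVG() is unavailable

Fix: Use a subquery for AVG and a HAVING MIN(...) filter so the condition holds for every row in the group

Corrected query:
SELECT customer FROM orders GROUP BY customer HAVING MIN(total) > (SELECT AVG(total) FROM orders)

Result:
customer
--------
Dave    
Eve     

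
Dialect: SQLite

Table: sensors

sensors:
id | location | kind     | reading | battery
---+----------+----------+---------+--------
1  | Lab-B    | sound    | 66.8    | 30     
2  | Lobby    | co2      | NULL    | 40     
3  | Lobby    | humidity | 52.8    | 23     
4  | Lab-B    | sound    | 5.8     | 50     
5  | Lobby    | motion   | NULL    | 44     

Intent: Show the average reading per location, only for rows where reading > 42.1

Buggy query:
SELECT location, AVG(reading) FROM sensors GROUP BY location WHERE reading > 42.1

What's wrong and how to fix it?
Bug: Row-level WHERE must come before GROUP BY in the clause order

Fix: Move the WHERE clause before GROUP BY

Corrected query:
SELECT location, AVG(reading) FROM sensors WHERE reading > 42.1 GROUP BY location

Result:
location | AVG(reading)
---------+-------------
Lab-B    | 66.8        
Lobby    | 52.8        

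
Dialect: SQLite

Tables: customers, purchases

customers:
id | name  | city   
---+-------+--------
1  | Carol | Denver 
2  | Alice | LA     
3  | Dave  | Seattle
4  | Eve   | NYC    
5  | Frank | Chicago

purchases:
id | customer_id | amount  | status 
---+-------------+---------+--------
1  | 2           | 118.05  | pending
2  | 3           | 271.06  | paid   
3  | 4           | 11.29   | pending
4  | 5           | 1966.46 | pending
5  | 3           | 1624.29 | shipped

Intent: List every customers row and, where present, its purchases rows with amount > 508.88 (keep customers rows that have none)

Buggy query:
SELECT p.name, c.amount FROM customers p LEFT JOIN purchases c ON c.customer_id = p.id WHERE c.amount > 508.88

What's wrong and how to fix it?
Bug: Filtering c.amount in WHERE discards the NULL rows produced by LEFT JOIN, turning it into an inner join

Fix: Put 'c.amount > 508.88' in the JOIN's ON clause instead of WHERE

Corrected query:
SELECT p.name, c.amount FROM customers p LEFT JOIN purchases c ON c.customer_id = p.id AND c.amount > 508.88

Result:
name  | amount 
------+--------
Carol | NULL   
Alice | NULL   
Dave  | 1624.29
Eve   | NULL   
Frank | 1966.46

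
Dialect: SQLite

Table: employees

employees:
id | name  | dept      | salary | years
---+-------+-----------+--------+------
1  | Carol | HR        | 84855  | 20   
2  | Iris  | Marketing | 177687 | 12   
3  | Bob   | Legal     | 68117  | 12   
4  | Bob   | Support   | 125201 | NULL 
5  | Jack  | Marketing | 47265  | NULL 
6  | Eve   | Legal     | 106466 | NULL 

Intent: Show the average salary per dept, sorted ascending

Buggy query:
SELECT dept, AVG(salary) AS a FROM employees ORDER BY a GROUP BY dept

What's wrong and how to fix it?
Bug: ORDER BY appears before GROUP BY; SQL clause order requires GROUP BY first

Fix: Move ORDER BY to the end, after GROUP BY

Corrected query:
SELECT dept, AVG(salary) AS a FROM employees GROUP BY dept ORDER BY a

Result:
dept      | a      
----------+--------
HR        | 84855  
Legal     | 87291.5
Marketing | 112476 
Support   | 125201 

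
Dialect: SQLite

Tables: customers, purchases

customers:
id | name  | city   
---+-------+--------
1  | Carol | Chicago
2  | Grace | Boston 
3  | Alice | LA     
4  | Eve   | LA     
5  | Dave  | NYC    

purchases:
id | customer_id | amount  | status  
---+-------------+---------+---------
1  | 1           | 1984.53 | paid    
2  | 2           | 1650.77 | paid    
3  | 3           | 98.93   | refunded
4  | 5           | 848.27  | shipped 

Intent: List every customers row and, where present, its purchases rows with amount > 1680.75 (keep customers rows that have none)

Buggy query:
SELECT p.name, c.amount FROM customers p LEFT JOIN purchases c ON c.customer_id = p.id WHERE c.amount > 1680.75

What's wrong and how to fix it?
Bug: A WHERE condition on the right-hand table after LEFT JOIN drops unmatched parents

Fix: Put 'c.amount > 1680.75' in the JOIN's ON clause instead of WHERE

Corrected query:
SELECT p.name, c.amount FROM customers p LEFT JOIN purchases c ON c.customer_id = p.id AND c.amount > 1680.75

Result:
name  | amount 
------+--------
Carol | 1984.53
Grace | NULL   
Alice | NULL   
Eve   | NULL   
Dave  | NULL   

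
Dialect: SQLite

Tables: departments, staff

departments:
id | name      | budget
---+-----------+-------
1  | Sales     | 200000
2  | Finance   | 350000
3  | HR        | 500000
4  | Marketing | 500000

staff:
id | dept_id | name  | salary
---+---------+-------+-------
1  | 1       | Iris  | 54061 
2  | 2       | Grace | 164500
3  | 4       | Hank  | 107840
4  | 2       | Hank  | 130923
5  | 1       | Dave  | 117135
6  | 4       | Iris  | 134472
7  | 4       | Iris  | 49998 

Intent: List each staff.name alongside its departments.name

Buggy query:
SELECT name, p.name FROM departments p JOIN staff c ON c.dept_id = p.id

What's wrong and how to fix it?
Bug: 'name' exists in both joined tables, so the database can't tell which one is meant

Fix: Prefix ambiguous columns with the table alias

Corrected query:
SELECT c.name, p.name FROM departments p JOIN staff c ON c.dept_id = p.id

Result:
name  | name     
------+----------
Iris  | Sales    
Grace | Finance  
Hank  | Marketing
Hank  | Finance  
Dave  | Sales    
Iris  | Marketing
Iris  | Marketing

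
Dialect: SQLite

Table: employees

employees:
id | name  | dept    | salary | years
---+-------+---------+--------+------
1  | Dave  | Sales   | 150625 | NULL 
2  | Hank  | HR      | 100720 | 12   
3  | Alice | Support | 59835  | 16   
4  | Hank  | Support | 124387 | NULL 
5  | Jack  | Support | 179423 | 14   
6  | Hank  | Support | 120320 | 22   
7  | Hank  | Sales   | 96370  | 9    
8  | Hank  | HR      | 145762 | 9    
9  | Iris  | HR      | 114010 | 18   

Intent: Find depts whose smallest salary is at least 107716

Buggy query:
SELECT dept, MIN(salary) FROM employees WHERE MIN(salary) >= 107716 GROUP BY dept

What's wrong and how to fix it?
Bug: MIN() in WHERE is a misuse of aggregate

Fix: Replace WHERE with HAVING after the GROUP BY

Corrected query:
SELECT dept, MIN(salary) FROM employees GROUP BY dept HAVING MIN(salary) >= 107716

Result:
(no rows)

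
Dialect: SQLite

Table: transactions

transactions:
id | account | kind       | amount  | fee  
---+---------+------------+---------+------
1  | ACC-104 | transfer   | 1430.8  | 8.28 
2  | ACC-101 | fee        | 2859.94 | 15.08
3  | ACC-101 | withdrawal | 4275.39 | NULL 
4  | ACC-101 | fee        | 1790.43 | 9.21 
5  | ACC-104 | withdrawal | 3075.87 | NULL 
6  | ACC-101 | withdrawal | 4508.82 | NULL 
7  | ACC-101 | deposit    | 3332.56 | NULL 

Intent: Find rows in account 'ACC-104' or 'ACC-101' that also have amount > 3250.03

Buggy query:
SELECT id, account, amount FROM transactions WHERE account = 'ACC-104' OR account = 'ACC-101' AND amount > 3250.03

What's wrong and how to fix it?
Bug: Without parentheses, AND is evaluated before OR, so the amount filter only applies to the 'ACC-101' branch

Fix: Group the OR with parentheses (or use IN), then AND the threshold

Corrected query:
SELECT id, account, amount FROM transactions WHERE (account = 'ACC-104' OR account = 'ACC-101') AND amount > 3250.03

Result:
id | account | amount 
---+---------+--------
3  | ACC-101 | 4275.39
6  | ACC-101 | 4508.82
7  | ACC-101 | 3332.56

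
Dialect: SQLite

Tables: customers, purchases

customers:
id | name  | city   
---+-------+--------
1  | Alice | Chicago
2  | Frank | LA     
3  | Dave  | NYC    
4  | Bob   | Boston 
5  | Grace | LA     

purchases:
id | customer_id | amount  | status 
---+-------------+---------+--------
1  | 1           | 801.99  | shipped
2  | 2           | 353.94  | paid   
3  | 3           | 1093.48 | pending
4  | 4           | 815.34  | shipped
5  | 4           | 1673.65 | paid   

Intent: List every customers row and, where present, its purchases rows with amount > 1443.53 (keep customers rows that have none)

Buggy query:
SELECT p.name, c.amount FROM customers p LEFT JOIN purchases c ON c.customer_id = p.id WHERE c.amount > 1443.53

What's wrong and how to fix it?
Bug: A WHERE condition on the right-hand table after LEFT JOIN drops unmatched parents

Fix: Put 'c.amount > 1443.53' in the JOIN's ON clause instead of WHERE

Corrected query:
SELECT p.name, c.amount FROM customers p LEFT JOIN purchases c ON c.customer_id = p.id AND c.amount > 1443.53

Result:
name  | amount 
------+--------
Alice | NULL   
Frank | NULL   
Dave  | NULL   
Bob   | 1673.65
Grace | NULL   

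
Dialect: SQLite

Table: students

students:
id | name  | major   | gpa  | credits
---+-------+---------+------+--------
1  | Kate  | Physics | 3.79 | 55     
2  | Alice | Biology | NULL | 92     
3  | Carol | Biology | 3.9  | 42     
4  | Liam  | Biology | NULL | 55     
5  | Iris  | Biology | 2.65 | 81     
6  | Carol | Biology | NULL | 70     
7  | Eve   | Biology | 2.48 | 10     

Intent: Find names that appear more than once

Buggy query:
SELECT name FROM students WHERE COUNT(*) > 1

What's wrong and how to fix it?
Bug: WHERE can't reference COUNT(*); aggregates are computed after WHERE

Fix: GROUP BY name, then filter groups with HAVING COUNT(*) > 1

Corrected query:
SELECT name FROM students GROUP BY name HAVING COUNT(*) > 1

Result:
name 
-----
Carol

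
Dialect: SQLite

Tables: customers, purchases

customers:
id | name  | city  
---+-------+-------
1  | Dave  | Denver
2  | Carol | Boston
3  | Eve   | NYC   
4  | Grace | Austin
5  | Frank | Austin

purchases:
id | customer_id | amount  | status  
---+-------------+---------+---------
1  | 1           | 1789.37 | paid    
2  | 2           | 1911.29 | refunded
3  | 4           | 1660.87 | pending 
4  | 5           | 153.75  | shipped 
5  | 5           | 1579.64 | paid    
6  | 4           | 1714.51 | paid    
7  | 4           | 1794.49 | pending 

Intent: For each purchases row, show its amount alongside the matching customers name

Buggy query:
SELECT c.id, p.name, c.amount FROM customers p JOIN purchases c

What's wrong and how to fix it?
Bug: Missing join condition: each purchases row is matched to all customers rows instead of just its own

Fix: Add ON c.customer_id = p.id to the JOIN

Corrected query:
SELECT c.id, p.name, c.amount FROM customers p JOIN purchases c ON c.customer_id = p.id

Result:
id | name  | amount 
---+-------+--------
1  | Dave  | 1789.37
2  | Carol | 1911.29
3  | Grace | 1660.87
4  | Frank | 153.75 
5  | Frank | 1579.64
6  | Grace | 1714.51
7  | Grace | 1794.49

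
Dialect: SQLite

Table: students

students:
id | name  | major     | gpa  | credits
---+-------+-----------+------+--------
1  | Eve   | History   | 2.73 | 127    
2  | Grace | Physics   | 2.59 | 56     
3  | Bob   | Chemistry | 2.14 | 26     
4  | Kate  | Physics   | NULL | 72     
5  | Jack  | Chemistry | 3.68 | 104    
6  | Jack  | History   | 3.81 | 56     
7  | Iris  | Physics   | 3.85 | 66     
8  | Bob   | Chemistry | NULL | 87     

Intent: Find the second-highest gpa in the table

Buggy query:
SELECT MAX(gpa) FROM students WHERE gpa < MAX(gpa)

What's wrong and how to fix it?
Bug: The inner MAX is an aggregate inside WHERE, which is not allowed

Fix: Compute the overall MAX in a subquery, then take MAX of rows below it

Corrected query:
SELECT MAX(gpa) FROM students WHERE gpa < (SELECT MAX(gpa) FROM students)

Result:
MAX(gpa)
--------
3.81    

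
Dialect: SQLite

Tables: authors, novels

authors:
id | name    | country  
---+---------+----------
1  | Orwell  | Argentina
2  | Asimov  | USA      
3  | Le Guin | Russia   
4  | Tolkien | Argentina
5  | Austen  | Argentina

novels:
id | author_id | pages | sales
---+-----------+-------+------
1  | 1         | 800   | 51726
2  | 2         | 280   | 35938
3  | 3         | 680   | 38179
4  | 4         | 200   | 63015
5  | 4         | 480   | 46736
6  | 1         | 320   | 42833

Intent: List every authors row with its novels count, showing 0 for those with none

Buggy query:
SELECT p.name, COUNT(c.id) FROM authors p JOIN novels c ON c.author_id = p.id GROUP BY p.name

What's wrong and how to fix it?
Bug: An inner join excludes parents with zero children

Fix: Use LEFT JOIN so parents without children still appear (COUNT(c.id) gives 0)

Corrected query:
SELECT p.name, COUNT(c.id) FROM authors p LEFT JOIN novels c ON c.author_id = p.id GROUP BY p.name

Result:
name    | COUNT(c.id)
--------+------------
Asimov  | 1          
Austen  | 0          
Le Guin | 1          
Orwell  | 2          
Tolkien | 2          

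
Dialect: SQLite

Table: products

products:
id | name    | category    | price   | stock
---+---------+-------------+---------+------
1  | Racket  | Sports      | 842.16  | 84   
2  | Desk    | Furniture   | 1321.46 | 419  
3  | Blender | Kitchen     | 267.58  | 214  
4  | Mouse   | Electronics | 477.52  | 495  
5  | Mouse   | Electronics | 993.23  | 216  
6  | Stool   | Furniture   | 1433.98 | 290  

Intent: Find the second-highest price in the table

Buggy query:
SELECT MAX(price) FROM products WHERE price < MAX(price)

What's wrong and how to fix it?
Bug: The inner MAX is an aggregate inside WHERE, which is not allowed

Fix: Put the inner MAX in a scalar subquery

Corrected query:
SELECT MAX(price) FROM products WHERE price < (SELECT MAX(price) FROM products)

Result:
MAX(price)
----------
1321.46   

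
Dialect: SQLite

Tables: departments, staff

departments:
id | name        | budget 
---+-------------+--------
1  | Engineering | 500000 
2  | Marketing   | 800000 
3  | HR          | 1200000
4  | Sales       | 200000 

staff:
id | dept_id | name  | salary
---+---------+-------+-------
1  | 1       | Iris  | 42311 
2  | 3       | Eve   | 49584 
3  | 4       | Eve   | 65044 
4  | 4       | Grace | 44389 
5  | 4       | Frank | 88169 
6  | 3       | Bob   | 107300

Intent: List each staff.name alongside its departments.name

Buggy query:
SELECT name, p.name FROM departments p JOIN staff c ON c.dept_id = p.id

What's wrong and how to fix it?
Bug: Both tables have a 'name' column; the unqualified reference is ambiguous

Fix: Qualify the column with its table alias (c.name)

Corrected query:
SELECT c.name, p.name FROM departments p JOIN staff c ON c.dept_id = p.id

Result:
name  | name       
------+------------
Iris  | Engineering
Eve   | HR         
Eve   | Sales      
Grace | Sales      
Frank | Sales      
Bob   | HR         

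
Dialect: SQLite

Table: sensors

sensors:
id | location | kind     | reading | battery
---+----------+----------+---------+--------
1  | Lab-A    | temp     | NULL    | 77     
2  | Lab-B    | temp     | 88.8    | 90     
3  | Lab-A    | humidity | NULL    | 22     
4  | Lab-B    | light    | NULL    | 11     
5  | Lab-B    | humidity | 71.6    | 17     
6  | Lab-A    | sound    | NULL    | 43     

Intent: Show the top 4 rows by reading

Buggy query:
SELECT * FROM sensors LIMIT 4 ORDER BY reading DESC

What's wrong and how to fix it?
Bug: ORDER BY cannot follow LIMIT; LIMIT is the final clause

Fix: Sort with ORDER BY, then apply LIMIT

Corrected query:
SELECT * FROM sensors ORDER BY reading DESC LIMIT 4

Result:
id | location | kind     | reading | battery
---+----------+----------+---------+--------
2  | Lab-B    | temp     | 88.8    | 90     
5  | Lab-B    | humidity | 71.6    | 17     
1  | Lab-A    | temp     | NULL    | 77     
3  | Lab-A    | humidity | NULL    | 22     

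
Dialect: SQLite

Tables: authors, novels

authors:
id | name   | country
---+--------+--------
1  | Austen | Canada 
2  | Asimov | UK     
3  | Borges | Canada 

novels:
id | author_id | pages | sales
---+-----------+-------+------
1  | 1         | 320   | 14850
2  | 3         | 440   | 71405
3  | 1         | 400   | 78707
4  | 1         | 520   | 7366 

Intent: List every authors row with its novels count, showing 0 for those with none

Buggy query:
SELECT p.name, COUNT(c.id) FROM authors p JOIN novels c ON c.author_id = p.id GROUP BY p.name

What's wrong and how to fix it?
Bug: INNER JOIN drops authors rows that have no matching novels rows

Fix: Use LEFT JOIN so parents without children still appear (COUNT(c.id) gives 0)

Corrected query:
SELECT p.name, COUNT(c.id) FROM authors p LEFT JOIN novels c ON c.author_id = p.id GROUP BY p.name

Result:
name   | COUNT(c.id)
-------+------------
Asimov | 0          
Austen | 3          
Borges | 1          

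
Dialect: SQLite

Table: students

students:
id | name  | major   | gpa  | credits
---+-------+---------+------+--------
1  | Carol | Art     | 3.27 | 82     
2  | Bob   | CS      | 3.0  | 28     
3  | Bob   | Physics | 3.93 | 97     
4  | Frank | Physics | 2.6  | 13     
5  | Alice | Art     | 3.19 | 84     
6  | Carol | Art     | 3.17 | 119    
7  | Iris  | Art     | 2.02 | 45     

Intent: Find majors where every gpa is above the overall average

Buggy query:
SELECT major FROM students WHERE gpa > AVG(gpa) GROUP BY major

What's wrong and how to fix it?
Bug: WHERE evaluates per row before aggregation, so AVG() is unavailable

Fix: Use a subquery for AVG and a HAVING MIN(...) filter so the condition holds for every row in the group

Corrected query:
SELECT major FROM students GROUP BY major HAVING MIN(gpa) > (SELECT AVG(gpa) FROM students)

Result:
(no rows)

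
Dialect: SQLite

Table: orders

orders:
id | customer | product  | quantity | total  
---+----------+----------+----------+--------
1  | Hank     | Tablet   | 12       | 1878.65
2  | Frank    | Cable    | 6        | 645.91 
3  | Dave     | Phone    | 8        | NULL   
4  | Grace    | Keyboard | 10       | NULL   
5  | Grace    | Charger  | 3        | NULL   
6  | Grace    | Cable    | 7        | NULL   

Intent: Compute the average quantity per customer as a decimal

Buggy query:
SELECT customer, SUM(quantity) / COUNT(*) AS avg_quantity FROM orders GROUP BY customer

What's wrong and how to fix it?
Bug: Both operands are integers, so '/' performs integer division and truncates

Fix: Cast one side to REAL so the division keeps the fractional part

Corrected query:
SELECT customer, SUM(quantity) * 1.0 / COUNT(*) AS avg_quantity FROM orders GROUP BY customer

Result:
customer | avg_quantity
---------+-------------
Dave     | 8           
Frank    | 6           
Grace    | 6.666667    
Hank     | 12          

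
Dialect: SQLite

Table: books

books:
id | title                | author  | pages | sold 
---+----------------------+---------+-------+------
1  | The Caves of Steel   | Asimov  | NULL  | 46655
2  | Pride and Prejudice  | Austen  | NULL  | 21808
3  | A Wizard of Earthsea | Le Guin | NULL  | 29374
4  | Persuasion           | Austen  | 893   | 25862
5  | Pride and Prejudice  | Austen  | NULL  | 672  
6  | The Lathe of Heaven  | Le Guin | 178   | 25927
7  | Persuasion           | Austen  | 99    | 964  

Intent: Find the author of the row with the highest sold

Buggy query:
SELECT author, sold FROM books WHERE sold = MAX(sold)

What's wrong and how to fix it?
Bug: WHERE is evaluated per row; an aggregate over the whole table isn't defined there

Fix: Use a subquery: WHERE sold = (SELECT MAX(sold) FROM books)

Corrected query:
SELECT author, sold FROM books WHERE sold = (SELECT MAX(sold) FROM books)

Result:
author | sold 
-------+------
Asimov | 46655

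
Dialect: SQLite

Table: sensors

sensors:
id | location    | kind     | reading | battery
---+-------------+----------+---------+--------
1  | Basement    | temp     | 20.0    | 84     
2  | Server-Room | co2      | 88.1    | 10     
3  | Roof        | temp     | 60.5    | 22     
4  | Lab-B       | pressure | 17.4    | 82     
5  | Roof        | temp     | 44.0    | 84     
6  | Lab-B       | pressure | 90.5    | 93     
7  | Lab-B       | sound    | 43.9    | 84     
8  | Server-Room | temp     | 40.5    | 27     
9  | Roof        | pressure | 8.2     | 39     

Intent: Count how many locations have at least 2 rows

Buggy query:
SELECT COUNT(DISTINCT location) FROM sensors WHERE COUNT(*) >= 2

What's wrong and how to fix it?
Bug: COUNT(*) cannot appear in WHERE; the per-group count doesn't exist yet

Fix: Group first with HAVING COUNT(*) >= 2, then COUNT the resulting groups

Corrected query:
SELECT COUNT(*) FROM (SELECT location FROM sensors GROUP BY location HAVING COUNT(*) >= 2)

Result:
COUNT(*)
--------
3       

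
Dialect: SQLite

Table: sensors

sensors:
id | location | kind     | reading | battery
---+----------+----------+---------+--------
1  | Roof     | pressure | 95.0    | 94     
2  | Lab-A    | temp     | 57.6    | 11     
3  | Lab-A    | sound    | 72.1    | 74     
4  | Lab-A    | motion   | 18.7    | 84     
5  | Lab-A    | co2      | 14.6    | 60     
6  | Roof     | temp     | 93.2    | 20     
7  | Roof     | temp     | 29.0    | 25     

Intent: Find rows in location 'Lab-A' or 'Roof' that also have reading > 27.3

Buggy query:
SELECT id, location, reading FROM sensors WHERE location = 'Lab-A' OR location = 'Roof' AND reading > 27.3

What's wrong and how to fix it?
Bug: AND binds tighter than OR, so this parses as location = 'Lab-A' OR (location = 'Roof' AND reading > 27.3)

Fix: Group the OR with parentheses (or use IN), then AND the threshold

Corrected query:
SELECT id, location, reading FROM sensors WHERE (location = 'Lab-A' OR location = 'Roof') AND reading > 27.3

Result:
id | location | reading
---+----------+--------
1  | Roof     | 95     
2  | Lab-A    | 57.6   
3  | Lab-A    | 72.1   
6  | Roof     | 93.2   
7  | Roof     | 29     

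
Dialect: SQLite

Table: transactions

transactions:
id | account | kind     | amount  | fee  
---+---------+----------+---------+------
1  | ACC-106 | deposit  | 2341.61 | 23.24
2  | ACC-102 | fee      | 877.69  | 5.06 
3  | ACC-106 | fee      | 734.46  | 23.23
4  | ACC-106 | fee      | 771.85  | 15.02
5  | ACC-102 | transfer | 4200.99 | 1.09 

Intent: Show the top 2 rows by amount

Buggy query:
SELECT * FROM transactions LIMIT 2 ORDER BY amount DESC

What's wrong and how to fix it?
Bug: LIMIT must come after ORDER BY

Fix: Sort with ORDER BY, then apply LIMIT

Corrected query:
SELECT * FROM transactions ORDER BY amount DESC LIMIT 2

Result:
id | account | kind     | amount  | fee  
---+---------+----------+---------+------
5  | ACC-102 | transfer | 4200.99 | 1.09 
1  | ACC-106 | deposit  | 2341.61 | 23.24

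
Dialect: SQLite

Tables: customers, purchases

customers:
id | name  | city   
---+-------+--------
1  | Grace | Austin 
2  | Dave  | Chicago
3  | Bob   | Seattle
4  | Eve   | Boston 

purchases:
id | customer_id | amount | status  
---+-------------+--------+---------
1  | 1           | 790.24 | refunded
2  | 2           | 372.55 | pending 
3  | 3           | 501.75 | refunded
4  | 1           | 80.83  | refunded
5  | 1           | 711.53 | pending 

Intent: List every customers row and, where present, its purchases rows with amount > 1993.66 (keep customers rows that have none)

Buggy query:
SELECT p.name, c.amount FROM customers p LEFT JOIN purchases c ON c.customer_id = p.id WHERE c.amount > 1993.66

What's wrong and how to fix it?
Bug: Filtering c.amount in WHERE discards the NULL rows produced by LEFT JOIN, turning it into an inner join

Fix: Move the right-table condition into the ON clause so unmatched parents are kept

Corrected query:
SELECT p.name, c.amount FROM customers p LEFT JOIN purchases c ON c.customer_id = p.id AND c.amount > 1993.66

Result:
name  | amount
------+-------
Grace | NULL  
Dave  | NULL  
Bob   | NULL  
Eve   | NULL  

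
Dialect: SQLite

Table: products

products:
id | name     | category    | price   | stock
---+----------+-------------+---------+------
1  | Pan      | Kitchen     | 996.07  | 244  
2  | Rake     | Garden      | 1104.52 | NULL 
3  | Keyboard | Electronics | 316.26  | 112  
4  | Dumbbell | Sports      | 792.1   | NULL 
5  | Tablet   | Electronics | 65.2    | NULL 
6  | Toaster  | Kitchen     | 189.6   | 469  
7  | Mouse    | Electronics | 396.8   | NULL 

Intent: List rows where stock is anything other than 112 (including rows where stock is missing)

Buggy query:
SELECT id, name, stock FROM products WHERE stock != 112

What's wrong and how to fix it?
Bug: Inequality against NULL is unknown, not true; rows with NULL are dropped

Fix: Add an explicit OR stock IS NULL to include the missing-value rows

Corrected query:
SELECT id, name, stock FROM products WHERE stock != 112 OR stock IS NULL

Result:
id | name     | stock
---+----------+------
1  | Pan      | 244  
2  | Rake     | NULL 
4  | Dumbbell | NULL 
5  | Tablet   | NULL 
6  | Toaster  | 469  
7  | Mouse    | NULL 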